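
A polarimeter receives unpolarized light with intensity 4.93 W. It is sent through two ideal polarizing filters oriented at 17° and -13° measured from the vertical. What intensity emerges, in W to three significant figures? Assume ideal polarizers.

Unpolarized light through the first polarizer → I₁ = 4.93 W/2 = 2.465 W, polarized at 17°.
I₂ = I₁ · cos²(30°) = 2.465 · 0.75 = 1.849 W.

I ≈ 1.85 W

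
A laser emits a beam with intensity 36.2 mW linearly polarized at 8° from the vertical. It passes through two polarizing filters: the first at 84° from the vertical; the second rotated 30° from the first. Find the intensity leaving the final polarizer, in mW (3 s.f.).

By Malus's law, I₁ = 36.2 mW · cos²(76°) = 2.119 mW.
I₂ = I₁ · cos²(30°) = 2.119 · 0.75 = 1.589 mW.

I ≈ 1.59 mW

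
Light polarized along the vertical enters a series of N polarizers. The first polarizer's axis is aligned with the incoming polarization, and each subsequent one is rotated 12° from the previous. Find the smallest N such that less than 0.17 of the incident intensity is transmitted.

N = 42

First polarizer is aligned with the polarization: full transmission.
Each further stage multiplies by cos²(12°) = 0.9568.
After N polarizers: T = 0.9568^(N−1). Require T < 0.17 ⇒ N−1 > ln(0.17)/ln(0.9568) = 40.10, so N−1 ≥ 41 and N = 42.
Check: N=42 gives T = 0.1634 < 0.17; N=41 gives T = 0.1707.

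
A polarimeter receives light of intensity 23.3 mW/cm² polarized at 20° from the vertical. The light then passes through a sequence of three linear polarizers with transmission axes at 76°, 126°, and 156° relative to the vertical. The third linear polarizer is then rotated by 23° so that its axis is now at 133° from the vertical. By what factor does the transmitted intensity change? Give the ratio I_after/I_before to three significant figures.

I_new/I_old ≈ 1.31

Before rotation:
I₁ = I₀ cos²(76° − 20°) = I₀ cos²(56°) = 0.3127 I₀.
I₂ = I₁ cos²(126° − 76°) = 0.3127 I₀ · cos²(50°) = 0.1292 I₀.
I₃ = I₂ cos²(156° − 126°) = 0.1292 I₀ · cos²(30°) = 0.0969 I₀.
After rotation:
I₁ = I₀ cos²(76° − 20°) = I₀ cos²(56°) = 0.3127 I₀.
I₂ = I₁ cos²(126° − 76°) = 0.3127 I₀ · cos²(50°) = 0.1292 I₀.
I₃ = I₂ cos²(133° − 126°) = 0.1292 I₀ · cos²(7°) = 0.1273 I₀.
Ratio = 0.1273 / 0.0969 = 1.314.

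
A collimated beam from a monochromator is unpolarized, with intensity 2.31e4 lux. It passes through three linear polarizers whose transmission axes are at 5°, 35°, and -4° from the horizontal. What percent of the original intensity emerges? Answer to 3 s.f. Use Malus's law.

≈ 22.6%

Unpolarized light through the first polarizer → I₁ = 2.31e4 lux/2 = 1.155e+04 lux, polarized at 5°.
I₂ = I₁ · cos²(30°) = 1.155e+04 · 0.75 = 8663 lux.
I₃ = I₂ · cos²(39°) = 8663 · 0.604 = 5232 lux.
That is 22.65% of the incident intensity.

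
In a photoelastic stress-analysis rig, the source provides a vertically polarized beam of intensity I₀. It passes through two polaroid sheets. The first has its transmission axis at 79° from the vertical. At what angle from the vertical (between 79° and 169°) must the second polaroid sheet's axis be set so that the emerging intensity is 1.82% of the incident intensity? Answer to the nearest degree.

θ ≈ 124°

I₁ = I₀ cos²(79° − 0°) = I₀ cos²(79°) = 0.03641 I₀.
Need I₂/I₀ = 0.0182, so cos²(θ − 79°) = 0.0182 / 0.03641 = 0.4999.
θ − 79° = arccos(√0.4999) = 45.0°, giving θ ≈ 79 + 45.0 = 124.0°.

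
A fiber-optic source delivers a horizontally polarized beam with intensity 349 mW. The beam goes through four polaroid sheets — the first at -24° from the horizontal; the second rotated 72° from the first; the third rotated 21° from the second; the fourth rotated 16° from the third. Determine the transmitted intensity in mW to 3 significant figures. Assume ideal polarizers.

I ≈ 22.4 mW

I₁ = 349 mW · cos²(24°) = 291.3 mW.
I₂ = I₁ · cos²(72°) = 291.3 · 0.09549 = 27.81 mW.
I₃ = I₂ · cos²(21°) = 27.81 · 0.8716 = 24.24 mW.
I₄ = I₃ · cos²(16°) = 24.24 · 0.924 = 22.4 mW.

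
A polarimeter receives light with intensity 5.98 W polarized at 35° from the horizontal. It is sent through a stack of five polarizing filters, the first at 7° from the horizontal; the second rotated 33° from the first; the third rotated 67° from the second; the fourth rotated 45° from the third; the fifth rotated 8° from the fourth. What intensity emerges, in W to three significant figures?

I ≈ 0.245 W

I₁ = 5.98 W · cos²(28°) = 4.662 W.
I₂ = I₁ · cos²(33°) = 4.662 · 0.7034 = 3.279 W.
I₃ = I₂ · cos²(67°) = 3.279 · 0.1527 = 0.5006 W.
I₄ = I₃ · cos²(45°) = 0.5006 · 0.5 = 0.2503 W.
I₅ = I₄ · cos²(8°) = 0.2503 · 0.9806 = 0.2455 W.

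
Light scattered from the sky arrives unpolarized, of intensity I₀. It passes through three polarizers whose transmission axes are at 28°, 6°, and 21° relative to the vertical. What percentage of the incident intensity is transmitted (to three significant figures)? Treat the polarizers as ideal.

Unpolarized light through the first polarizer → I₁ = ½ I₀, now polarized at 28°.
I₂ = I₁ cos²(6° − 28°) = 0.5 I₀ · cos²(22°) = 0.4298 I₀.
I₃ = I₂ cos²(21° − 6°) = 0.4298 I₀ · cos²(15°) = 0.401 I₀.
That is 40.1% of the incident intensity.

≈ 40.1%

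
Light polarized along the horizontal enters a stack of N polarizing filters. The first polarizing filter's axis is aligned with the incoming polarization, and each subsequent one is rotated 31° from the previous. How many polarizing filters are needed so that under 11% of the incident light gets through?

N = 9

First polarizer is aligned with the polarization: full transmission.
Each further stage multiplies by cos²(31°) = 0.7347.
After N polarizers: T = 0.7347^(N−1). Require T < 0.11 ⇒ N−1 > ln(0.11)/ln(0.7347) = 7.16, so N−1 ≥ 8 and N = 9.
Check: N=9 gives T = 0.08493 < 0.11; N=8 gives T = 0.1156.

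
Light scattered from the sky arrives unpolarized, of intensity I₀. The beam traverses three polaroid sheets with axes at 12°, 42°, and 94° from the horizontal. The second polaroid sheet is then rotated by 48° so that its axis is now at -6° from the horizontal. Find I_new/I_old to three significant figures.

Before rotation:
Unpolarized light through the first polarizer → I₁ = ½ I₀, now polarized at 12°.
I₂ = I₁ cos²(42° − 12°) = 0.5 I₀ · cos²(30°) = 0.375 I₀.
I₃ = I₂ cos²(94° − 42°) = 0.375 I₀ · cos²(52°) = 0.1421 I₀.
After rotation:
Unpolarized light through the first polarizer → I₁ = ½ I₀, now polarized at 12°.
I₂ = I₁ cos²(-6° − 12°) = 0.5 I₀ · cos²(18°) = 0.4523 I₀.
Angle between axes 2 and 3: 80°. I₃ = 0.4523 I₀ · cos²(80°) = 0.01364 I₀.
Ratio = 0.01364 / 0.1421 = 0.09594.

I_new/I_old ≈ 0.0959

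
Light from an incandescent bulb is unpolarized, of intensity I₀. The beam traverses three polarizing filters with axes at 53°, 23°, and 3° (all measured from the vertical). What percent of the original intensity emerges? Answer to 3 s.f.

Unpolarized light through the first polarizer → I₁ = ½ I₀, now polarized at 53°.
I₂ = I₁ cos²(23° − 53°) = 0.5 I₀ · cos²(30°) = 0.375 I₀.
I₃ = I₂ cos²(3° − 23°) = 0.375 I₀ · cos²(20°) = 0.3311 I₀.
That is 33.11% of the incident intensity.

≈ 33.1%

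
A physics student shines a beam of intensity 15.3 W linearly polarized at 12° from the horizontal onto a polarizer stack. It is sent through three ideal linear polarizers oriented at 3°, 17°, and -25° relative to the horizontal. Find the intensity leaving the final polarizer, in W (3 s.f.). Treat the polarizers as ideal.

By Malus's law, I₁ = 15.3 W · cos²(9°) = 14.93 W.
I₂ = I₁ · cos²(14°) = 14.93 · 0.9415 = 14.05 W.
I₃ = I₂ · cos²(42°) = 14.05 · 0.5523 = 7.76 W.

I ≈ 7.76 W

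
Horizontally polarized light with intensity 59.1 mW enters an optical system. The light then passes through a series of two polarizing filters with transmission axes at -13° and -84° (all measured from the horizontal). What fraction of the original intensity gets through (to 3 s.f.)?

I₁ = 59.1 mW · cos²(13°) = 56.11 mW.
I₂ = I₁ · cos²(71°) = 56.11 · 0.106 = 5.947 mW.
Transmitted fraction = 0.1006.

I/I₀ ≈ 0.101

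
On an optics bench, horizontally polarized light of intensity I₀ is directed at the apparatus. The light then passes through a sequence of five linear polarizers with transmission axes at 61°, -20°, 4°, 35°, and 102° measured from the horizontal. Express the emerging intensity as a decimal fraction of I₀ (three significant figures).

I₁ = I₀ cos²(61° − 0°) = I₀ cos²(61°) = 0.235 I₀.
I₂ = I₁ cos²(-20° − 61°) = 0.235 I₀ · cos²(81°) = 0.005752 I₀.
I₃ = I₂ cos²(4° + 20°) = 0.005752 I₀ · cos²(24°) = 0.0048 I₀.
I₄ = I₃ cos²(35° − 4°) = 0.0048 I₀ · cos²(31°) = 0.003527 I₀.
I₅ = I₄ cos²(102° − 35°) = 0.003527 I₀ · cos²(67°) = 0.0005385 I₀.
Transmitted fraction = 0.0005385.

≈ 0.000538 I₀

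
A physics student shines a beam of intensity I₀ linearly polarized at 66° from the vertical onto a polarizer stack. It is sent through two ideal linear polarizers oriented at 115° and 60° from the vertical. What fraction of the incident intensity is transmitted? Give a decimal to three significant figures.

≈ 0.142 I₀

By Malus's law, I₁ = I₀ cos²(115° − 66°) = I₀ cos²(49°) = 0.4304 I₀.
I₂ = I₁ cos²(60° − 115°) = 0.4304 I₀ · cos²(55°) = 0.1416 I₀.
Transmitted fraction = 0.1416.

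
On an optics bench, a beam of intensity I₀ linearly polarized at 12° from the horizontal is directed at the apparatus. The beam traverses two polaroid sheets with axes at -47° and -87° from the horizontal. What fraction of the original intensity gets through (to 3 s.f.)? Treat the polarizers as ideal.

≈ 0.156 I₀

I₁ = I₀ cos²(-47° − 12°) = I₀ cos²(59°) = 0.2653 I₀.
I₂ = I₁ cos²(-87° + 47°) = 0.2653 I₀ · cos²(40°) = 0.1557 I₀.
Transmitted fraction = 0.1557.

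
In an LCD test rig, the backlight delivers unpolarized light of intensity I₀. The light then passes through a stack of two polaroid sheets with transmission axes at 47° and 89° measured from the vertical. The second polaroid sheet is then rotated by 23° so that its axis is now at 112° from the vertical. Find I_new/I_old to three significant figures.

Before rotation:
Unpolarized light through the first polarizer → I₁ = ½ I₀, now polarized at 47°.
I₂ = I₁ cos²(89° − 47°) = 0.5 I₀ · cos²(42°) = 0.2761 I₀.
After rotation:
Unpolarized light through the first polarizer → I₁ = ½ I₀, now polarized at 47°.
I₂ = I₁ cos²(112° − 47°) = 0.5 I₀ · cos²(65°) = 0.0893 I₀.
Ratio = 0.0893 / 0.2761 = 0.3234.

I_new/I_old ≈ 0.323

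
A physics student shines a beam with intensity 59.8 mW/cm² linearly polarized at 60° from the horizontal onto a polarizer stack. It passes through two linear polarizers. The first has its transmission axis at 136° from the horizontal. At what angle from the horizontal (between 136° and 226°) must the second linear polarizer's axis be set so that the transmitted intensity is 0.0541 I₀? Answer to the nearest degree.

θ ≈ 152°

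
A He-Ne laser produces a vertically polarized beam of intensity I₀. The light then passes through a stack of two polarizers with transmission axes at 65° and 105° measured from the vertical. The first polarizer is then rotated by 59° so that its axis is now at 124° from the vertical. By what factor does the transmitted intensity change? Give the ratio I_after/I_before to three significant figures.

Before rotation:
By Malus's law, I₁ = I₀ cos²(65° − 0°) = I₀ cos²(65°) = 0.1786 I₀.
I₂ = I₁ cos²(105° − 65°) = 0.1786 I₀ · cos²(40°) = 0.1048 I₀.
After rotation:
I₁ = I₀ cos²(124° − 0°) = I₀ cos²(56°) = 0.3127 I₀.
I₂ = I₁ cos²(105° − 124°) = 0.3127 I₀ · cos²(19°) = 0.2796 I₀.
Ratio = 0.2796 / 0.1048 = 2.667.

I_new/I_old ≈ 2.67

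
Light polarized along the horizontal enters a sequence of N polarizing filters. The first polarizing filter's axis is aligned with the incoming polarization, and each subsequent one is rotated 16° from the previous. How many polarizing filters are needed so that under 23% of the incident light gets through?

N = 20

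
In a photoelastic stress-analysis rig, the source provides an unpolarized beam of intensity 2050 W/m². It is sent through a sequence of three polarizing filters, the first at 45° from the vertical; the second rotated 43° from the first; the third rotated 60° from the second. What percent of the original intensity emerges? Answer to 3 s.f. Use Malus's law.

Unpolarized light through the first polarizer → I₁ = 2050 W/m²/2 = 1025 W/m², polarized at 45°.
I₂ = I₁ · cos²(43°) = 1025 · 0.5349 = 548.3 W/m².
I₃ = I₂ · cos²(60°) = 548.3 · 0.25 = 137.1 W/m².
That is 6.686% of the incident intensity.

≈ 6.69%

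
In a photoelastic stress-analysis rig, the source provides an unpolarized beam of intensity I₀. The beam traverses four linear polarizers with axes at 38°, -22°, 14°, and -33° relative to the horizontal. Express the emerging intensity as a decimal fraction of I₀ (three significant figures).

Unpolarized light through the first polarizer → I₁ = ½ I₀, now polarized at 38°.
I₂ = I₁ cos²(-22° − 38°) = 0.5 I₀ · cos²(60°) = 0.125 I₀.
I₃ = I₂ cos²(14° + 22°) = 0.125 I₀ · cos²(36°) = 0.08181 I₀.
I₄ = I₃ cos²(-33° − 14°) = 0.08181 I₀ · cos²(47°) = 0.03805 I₀.
Transmitted fraction = 0.03805.

≈ 0.0381 I₀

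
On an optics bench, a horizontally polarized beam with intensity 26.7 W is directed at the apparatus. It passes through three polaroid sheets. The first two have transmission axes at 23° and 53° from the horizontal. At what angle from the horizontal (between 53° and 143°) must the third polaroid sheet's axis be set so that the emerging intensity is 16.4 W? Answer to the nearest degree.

By Malus's law, I₁ = I₀ cos²(23° − 0°) = I₀ cos²(23°) = 0.8473 I₀.
I₂ = I₁ cos²(53° − 23°) = 0.8473 I₀ · cos²(30°) = 0.6355 I₀.
Target fraction: 16.4 / 26.7 W = 0.6142 of I₀.
Need I₃/I₀ = 0.6142, so cos²(θ − 53°) = 0.6142 / 0.6355 = 0.9665.
θ − 53° = arccos(√0.9665) = 10.5°, giving θ ≈ 53 + 10.5 = 63.5°.

θ ≈ 64°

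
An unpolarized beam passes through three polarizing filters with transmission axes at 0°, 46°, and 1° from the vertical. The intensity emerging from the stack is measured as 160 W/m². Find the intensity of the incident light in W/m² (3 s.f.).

I₀ ≈ 1330 W/m²

Unpolarized light through the first polarizer → I₁ = ½ I₀, now polarized at 0°.
I₂ = I₁ cos²(46° − 0°) = 0.5 I₀ · cos²(46°) = 0.2413 I₀.
I₃ = I₂ cos²(1° − 46°) = 0.2413 I₀ · cos²(45°) = 0.1206 I₀.
So 160 W/m² = 0.1206 I₀, giving I₀ = 160/0.1206 = 1326 W/m².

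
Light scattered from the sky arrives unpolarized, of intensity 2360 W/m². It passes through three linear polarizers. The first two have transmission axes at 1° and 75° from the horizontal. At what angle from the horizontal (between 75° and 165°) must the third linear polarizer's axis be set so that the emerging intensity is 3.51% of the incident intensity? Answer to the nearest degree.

Unpolarized light through the first polarizer → I₁ = ½ I₀, now polarized at 1°.
I₂ = I₁ cos²(75° − 1°) = 0.5 I₀ · cos²(74°) = 0.03799 I₀.
Need I₃/I₀ = 0.0351, so cos²(θ − 75°) = 0.0351 / 0.03799 = 0.924.
θ − 75° = arccos(√0.924) = 16.0°, giving θ ≈ 75 + 16.0 = 91.0°.

θ ≈ 91°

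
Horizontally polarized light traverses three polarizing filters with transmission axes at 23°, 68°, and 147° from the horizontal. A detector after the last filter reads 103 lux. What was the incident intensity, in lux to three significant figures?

I₀ ≈ 6680 lux

I₁ = I₀ cos²(23° − 0°) = I₀ cos²(23°) = 0.8473 I₀.
I₂ = I₁ cos²(68° − 23°) = 0.8473 I₀ · cos²(45°) = 0.4237 I₀.
I₃ = I₂ cos²(147° − 68°) = 0.4237 I₀ · cos²(79°) = 0.01542 I₀.
So 103 lux = 0.01542 I₀, giving I₀ = 103/0.01542 = 6678 lux.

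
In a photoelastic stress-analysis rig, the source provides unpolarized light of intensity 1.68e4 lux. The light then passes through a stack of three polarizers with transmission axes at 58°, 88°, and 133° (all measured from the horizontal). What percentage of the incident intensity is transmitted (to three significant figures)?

Unpolarized light through the first polarizer → I₁ = 1.68e4 lux/2 = 8400 lux, polarized at 58°.
I₂ = I₁ · cos²(30°) = 8400 · 0.75 = 6300 lux.
I₃ = I₂ · cos²(45°) = 6300 · 0.5 = 3150 lux.
That is 18.75% of the incident intensity.

≈ 18.8%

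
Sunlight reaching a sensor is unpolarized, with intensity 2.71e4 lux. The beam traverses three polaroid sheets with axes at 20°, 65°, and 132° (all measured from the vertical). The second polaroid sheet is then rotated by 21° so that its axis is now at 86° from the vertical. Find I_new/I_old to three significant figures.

I_new/I_old ≈ 1.05

Before rotation:
Unpolarized light through the first polarizer → I₁ = ½ I₀, now polarized at 20°.
I₂ = I₁ cos²(65° − 20°) = 0.5 I₀ · cos²(45°) = 0.25 I₀.
I₃ = I₂ cos²(132° − 65°) = 0.25 I₀ · cos²(67°) = 0.03817 I₀.
After rotation:
Unpolarized light through the first polarizer → I₁ = ½ I₀, now polarized at 20°.
I₂ = I₁ cos²(86° − 20°) = 0.5 I₀ · cos²(66°) = 0.08272 I₀.
I₃ = I₂ cos²(132° − 86°) = 0.08272 I₀ · cos²(46°) = 0.03992 I₀.
Ratio = 0.03992 / 0.03817 = 1.046.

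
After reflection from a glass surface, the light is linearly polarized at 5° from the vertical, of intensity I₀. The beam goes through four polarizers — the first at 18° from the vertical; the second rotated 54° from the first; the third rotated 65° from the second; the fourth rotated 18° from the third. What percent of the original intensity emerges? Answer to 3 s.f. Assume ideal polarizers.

≈ 5.30%

I₁ = I₀ cos²(18° − 5°) = I₀ cos²(13°) = 0.9494 I₀.
I₂ = I₁ cos²(54°) = 0.9494 · 0.3455 I₀ = 0.328 I₀.
I₃ = I₂ cos²(65°) = 0.328 · 0.1786 I₀ = 0.05858 I₀.
I₄ = I₃ cos²(18°) = 0.05858 · 0.9045 I₀ = 0.05299 I₀.
That is 5.299% of the incident intensity.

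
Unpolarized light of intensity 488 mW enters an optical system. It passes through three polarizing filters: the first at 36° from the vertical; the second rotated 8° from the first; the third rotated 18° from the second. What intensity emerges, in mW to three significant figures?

I ≈ 216 mW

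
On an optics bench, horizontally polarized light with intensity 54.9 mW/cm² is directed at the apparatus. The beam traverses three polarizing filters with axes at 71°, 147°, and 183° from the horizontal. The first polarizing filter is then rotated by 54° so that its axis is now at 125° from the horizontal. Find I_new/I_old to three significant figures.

I_new/I_old ≈ 45.6

Before rotation:
By Malus's law, I₁ = I₀ cos²(71° − 0°) = I₀ cos²(71°) = 0.106 I₀.
I₂ = I₁ cos²(147° − 71°) = 0.106 I₀ · cos²(76°) = 0.006203 I₀.
I₃ = I₂ cos²(183° − 147°) = 0.006203 I₀ · cos²(36°) = 0.00406 I₀.
After rotation:
I₁ = I₀ cos²(125° − 0°) = I₀ cos²(55°) = 0.329 I₀.
I₂ = I₁ cos²(147° − 125°) = 0.329 I₀ · cos²(22°) = 0.2828 I₀.
I₃ = I₂ cos²(183° − 147°) = 0.2828 I₀ · cos²(36°) = 0.1851 I₀.
Ratio = 0.1851 / 0.00406 = 45.59.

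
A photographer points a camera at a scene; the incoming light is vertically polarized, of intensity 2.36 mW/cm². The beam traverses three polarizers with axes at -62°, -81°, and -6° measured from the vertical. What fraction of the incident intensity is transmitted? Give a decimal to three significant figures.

I/I₀ ≈ 0.0132

I₁ = 2.36 mW/cm² · cos²(62°) = 0.5202 mW/cm².
I₂ = I₁ · cos²(19°) = 0.5202 · 0.894 = 0.465 mW/cm².
I₃ = I₂ · cos²(75°) = 0.465 · 0.06699 = 0.03115 mW/cm².
Transmitted fraction = 0.0132.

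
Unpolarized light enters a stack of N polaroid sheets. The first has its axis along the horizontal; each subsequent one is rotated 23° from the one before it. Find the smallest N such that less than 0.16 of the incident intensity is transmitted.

First polarizer halves the unpolarized light: factor 1/2.
Each further stage multiplies by cos²(23°) = 0.8473.
After N polarizers: T = 0.5·0.8473^(N−1). Require T < 0.16 ⇒ N−1 > ln(0.16/0.5)/ln(0.8473) = 6.88, so N−1 ≥ 7 and N = 8.
Check: N=8 gives T = 0.1568 < 0.16; N=7 gives T = 0.185.

N = 8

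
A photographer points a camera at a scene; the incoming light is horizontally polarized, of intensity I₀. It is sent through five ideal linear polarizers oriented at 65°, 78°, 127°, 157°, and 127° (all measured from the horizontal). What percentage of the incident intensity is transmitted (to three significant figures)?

By Malus's law, I₁ = I₀ cos²(65° − 0°) = I₀ cos²(65°) = 0.1786 I₀.
I₂ = I₁ cos²(78° − 65°) = 0.1786 I₀ · cos²(13°) = 0.1696 I₀.
I₃ = I₂ cos²(127° − 78°) = 0.1696 I₀ · cos²(49°) = 0.07298 I₀.
I₄ = I₃ cos²(157° − 127°) = 0.07298 I₀ · cos²(30°) = 0.05474 I₀.
I₅ = I₄ cos²(127° − 157°) = 0.05474 I₀ · cos²(30°) = 0.04105 I₀.
That is 4.105% of the incident intensity.

≈ 4.11%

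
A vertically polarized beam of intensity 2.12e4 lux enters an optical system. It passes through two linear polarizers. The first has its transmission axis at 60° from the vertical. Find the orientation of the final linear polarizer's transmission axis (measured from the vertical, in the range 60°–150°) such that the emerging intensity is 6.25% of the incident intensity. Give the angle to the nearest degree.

θ ≈ 120°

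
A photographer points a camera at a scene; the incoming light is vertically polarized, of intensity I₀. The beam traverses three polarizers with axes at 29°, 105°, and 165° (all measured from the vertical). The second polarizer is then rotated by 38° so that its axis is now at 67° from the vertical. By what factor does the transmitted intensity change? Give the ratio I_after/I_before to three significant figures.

I_new/I_old ≈ 0.822

Before rotation:
I₁ = I₀ cos²(29° − 0°) = I₀ cos²(29°) = 0.765 I₀.
I₂ = I₁ cos²(105° − 29°) = 0.765 I₀ · cos²(76°) = 0.04477 I₀.
I₃ = I₂ cos²(165° − 105°) = 0.04477 I₀ · cos²(60°) = 0.01119 I₀.
After rotation:
I₁ = I₀ cos²(29° − 0°) = I₀ cos²(29°) = 0.765 I₀.
I₂ = I₁ cos²(67° − 29°) = 0.765 I₀ · cos²(38°) = 0.475 I₀.
Angle between axes 2 and 3: 82°. I₃ = 0.475 I₀ · cos²(82°) = 0.009201 I₀.
Ratio = 0.009201 / 0.01119 = 0.822.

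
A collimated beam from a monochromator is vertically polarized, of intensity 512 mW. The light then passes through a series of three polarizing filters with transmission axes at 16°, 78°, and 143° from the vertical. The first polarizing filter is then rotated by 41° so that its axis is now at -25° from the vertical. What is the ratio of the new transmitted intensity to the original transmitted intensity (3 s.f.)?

Before rotation:
By Malus's law, I₁ = I₀ cos²(16° − 0°) = I₀ cos²(16°) = 0.924 I₀.
I₂ = I₁ cos²(78° − 16°) = 0.924 I₀ · cos²(62°) = 0.2037 I₀.
I₃ = I₂ cos²(143° − 78°) = 0.2037 I₀ · cos²(65°) = 0.03637 I₀.
After rotation:
I₁ = I₀ cos²(-25° − 0°) = I₀ cos²(25°) = 0.8214 I₀.
Angle between axes 1 and 2: 77°. I₂ = 0.8214 I₀ · cos²(77°) = 0.04156 I₀.
I₃ = I₂ cos²(143° − 78°) = 0.04156 I₀ · cos²(65°) = 0.007424 I₀.
Ratio = 0.007424 / 0.03637 = 0.2041.

I_new/I_old ≈ 0.204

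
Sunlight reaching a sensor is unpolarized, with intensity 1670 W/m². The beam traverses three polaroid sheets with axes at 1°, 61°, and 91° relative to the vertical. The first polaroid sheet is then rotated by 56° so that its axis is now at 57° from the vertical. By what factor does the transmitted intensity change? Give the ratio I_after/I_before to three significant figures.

I_new/I_old ≈ 3.98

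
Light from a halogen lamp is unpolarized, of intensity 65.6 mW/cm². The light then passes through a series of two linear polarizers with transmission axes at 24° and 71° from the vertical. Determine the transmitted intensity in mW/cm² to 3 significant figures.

Unpolarized light through the first polarizer → I₁ = 65.6 mW/cm²/2 = 32.8 mW/cm², polarized at 24°.
I₂ = I₁ · cos²(47°) = 32.8 · 0.4651 = 15.26 mW/cm².

I ≈ 15.3 mW/cm²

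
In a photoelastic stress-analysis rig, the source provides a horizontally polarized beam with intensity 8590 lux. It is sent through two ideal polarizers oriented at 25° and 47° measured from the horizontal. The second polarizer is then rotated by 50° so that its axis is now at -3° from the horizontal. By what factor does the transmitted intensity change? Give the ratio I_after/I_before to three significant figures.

I_new/I_old ≈ 0.907

Before rotation:
I₁ = I₀ cos²(25° − 0°) = I₀ cos²(25°) = 0.8214 I₀.
I₂ = I₁ cos²(47° − 25°) = 0.8214 I₀ · cos²(22°) = 0.7061 I₀.
After rotation:
I₁ = I₀ cos²(25° − 0°) = I₀ cos²(25°) = 0.8214 I₀.
I₂ = I₁ cos²(-3° − 25°) = 0.8214 I₀ · cos²(28°) = 0.6404 I₀.
Ratio = 0.6404 / 0.7061 = 0.9069.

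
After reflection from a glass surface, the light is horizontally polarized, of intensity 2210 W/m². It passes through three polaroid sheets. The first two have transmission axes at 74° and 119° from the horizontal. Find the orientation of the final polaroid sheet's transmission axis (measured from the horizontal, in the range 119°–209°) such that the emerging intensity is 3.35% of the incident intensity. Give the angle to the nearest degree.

By Malus's law, I₁ = I₀ cos²(74° − 0°) = I₀ cos²(74°) = 0.07598 I₀.
I₂ = I₁ cos²(119° − 74°) = 0.07598 I₀ · cos²(45°) = 0.03799 I₀.
Need I₃/I₀ = 0.0335, so cos²(θ − 119°) = 0.0335 / 0.03799 = 0.8819.
θ − 119° = arccos(√0.8819) = 20.1°, giving θ ≈ 119 + 20.1 = 139.1°.

θ ≈ 139°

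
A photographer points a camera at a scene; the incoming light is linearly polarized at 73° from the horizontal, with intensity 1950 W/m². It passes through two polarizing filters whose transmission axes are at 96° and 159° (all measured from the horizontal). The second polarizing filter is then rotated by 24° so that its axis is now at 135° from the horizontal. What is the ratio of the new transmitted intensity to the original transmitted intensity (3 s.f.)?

Before rotation:
I₁ = I₀ cos²(96° − 73°) = I₀ cos²(23°) = 0.8473 I₀.
I₂ = I₁ cos²(159° − 96°) = 0.8473 I₀ · cos²(63°) = 0.1746 I₀.
After rotation:
I₁ = I₀ cos²(96° − 73°) = I₀ cos²(23°) = 0.8473 I₀.
I₂ = I₁ cos²(135° − 96°) = 0.8473 I₀ · cos²(39°) = 0.5117 I₀.
Ratio = 0.5117 / 0.1746 = 2.93.

I_new/I_old ≈ 2.93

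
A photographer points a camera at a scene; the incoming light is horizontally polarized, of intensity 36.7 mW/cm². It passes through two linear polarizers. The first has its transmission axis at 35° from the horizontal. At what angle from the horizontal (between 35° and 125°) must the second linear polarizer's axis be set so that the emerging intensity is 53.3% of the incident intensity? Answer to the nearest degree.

I₁ = I₀ cos²(35° − 0°) = I₀ cos²(35°) = 0.671 I₀.
Need I₂/I₀ = 0.533, so cos²(θ − 35°) = 0.533 / 0.671 = 0.7943.
θ − 35° = arccos(√0.7943) = 27.0°, giving θ ≈ 35 + 27.0 = 62.0°.

θ ≈ 62°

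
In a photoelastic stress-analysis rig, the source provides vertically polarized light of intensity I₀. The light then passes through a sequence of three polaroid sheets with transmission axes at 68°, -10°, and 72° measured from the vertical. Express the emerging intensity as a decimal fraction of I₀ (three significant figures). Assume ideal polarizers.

I₁ = I₀ cos²(68° − 0°) = I₀ cos²(68°) = 0.1403 I₀.
I₂ = I₁ cos²(-10° − 68°) = 0.1403 I₀ · cos²(78°) = 0.006066 I₀.
I₃ = I₂ cos²(72° + 10°) = 0.006066 I₀ · cos²(82°) = 0.0001175 I₀.
Transmitted fraction = 0.0001175.

≈ 0.000117 I₀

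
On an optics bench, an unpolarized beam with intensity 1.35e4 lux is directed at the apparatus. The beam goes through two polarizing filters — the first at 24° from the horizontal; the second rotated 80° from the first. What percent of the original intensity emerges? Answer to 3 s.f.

Unpolarized light through the first polarizer → I₁ = 1.35e4 lux/2 = 6750 lux, polarized at 24°.
I₂ = I₁ · cos²(80°) = 6750 · 0.03015 = 203.5 lux.
That is 1.508% of the incident intensity.

≈ 1.51%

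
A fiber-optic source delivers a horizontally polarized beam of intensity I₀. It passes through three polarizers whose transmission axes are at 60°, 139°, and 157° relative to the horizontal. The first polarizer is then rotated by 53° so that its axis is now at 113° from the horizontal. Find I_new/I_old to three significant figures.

I_new/I_old ≈ 13.5

Before rotation:
By Malus's law, I₁ = I₀ cos²(60° − 0°) = I₀ cos²(60°) = 0.25 I₀.
I₂ = I₁ cos²(139° − 60°) = 0.25 I₀ · cos²(79°) = 0.009102 I₀.
I₃ = I₂ cos²(157° − 139°) = 0.009102 I₀ · cos²(18°) = 0.008233 I₀.
After rotation:
I₁ = I₀ cos²(113° − 0°) = I₀ cos²(67°) = 0.1527 I₀.
I₂ = I₁ cos²(139° − 113°) = 0.1527 I₀ · cos²(26°) = 0.1233 I₀.
I₃ = I₂ cos²(157° − 139°) = 0.1233 I₀ · cos²(18°) = 0.1116 I₀.
Ratio = 0.1116 / 0.008233 = 13.55.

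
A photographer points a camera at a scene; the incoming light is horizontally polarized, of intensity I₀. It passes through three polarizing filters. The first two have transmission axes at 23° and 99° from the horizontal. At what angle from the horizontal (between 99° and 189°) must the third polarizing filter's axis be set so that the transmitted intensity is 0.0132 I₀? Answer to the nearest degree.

I₁ = I₀ cos²(23° − 0°) = I₀ cos²(23°) = 0.8473 I₀.
I₂ = I₁ cos²(99° − 23°) = 0.8473 I₀ · cos²(76°) = 0.04959 I₀.
Need I₃/I₀ = 0.0132, so cos²(θ − 99°) = 0.0132 / 0.04959 = 0.2662.
θ − 99° = arccos(√0.2662) = 58.9°, giving θ ≈ 99 + 58.9 = 157.9°.

θ ≈ 158°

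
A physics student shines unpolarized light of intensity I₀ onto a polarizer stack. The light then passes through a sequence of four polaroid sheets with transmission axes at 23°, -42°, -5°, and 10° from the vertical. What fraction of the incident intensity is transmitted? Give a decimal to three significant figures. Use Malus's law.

≈ 0.0531 I₀

Unpolarized light through the first polarizer → I₁ = ½ I₀, now polarized at 23°.
I₂ = I₁ cos²(-42° − 23°) = 0.5 I₀ · cos²(65°) = 0.0893 I₀.
I₃ = I₂ cos²(-5° + 42°) = 0.0893 I₀ · cos²(37°) = 0.05696 I₀.
I₄ = I₃ cos²(10° + 5°) = 0.05696 I₀ · cos²(15°) = 0.05314 I₀.
Transmitted fraction = 0.05314.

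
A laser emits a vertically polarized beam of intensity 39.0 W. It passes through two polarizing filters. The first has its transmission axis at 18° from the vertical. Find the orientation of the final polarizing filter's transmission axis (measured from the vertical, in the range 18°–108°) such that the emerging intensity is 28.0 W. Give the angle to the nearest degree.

θ ≈ 45°

I₁ = I₀ cos²(18° − 0°) = I₀ cos²(18°) = 0.9045 I₀.
Target fraction: 28.0 / 39.0 W = 0.7179 of I₀.
Need I₂/I₀ = 0.7179, so cos²(θ − 18°) = 0.7179 / 0.9045 = 0.7937.
θ − 18° = arccos(√0.7937) = 27.0°, giving θ ≈ 18 + 27.0 = 45.0°.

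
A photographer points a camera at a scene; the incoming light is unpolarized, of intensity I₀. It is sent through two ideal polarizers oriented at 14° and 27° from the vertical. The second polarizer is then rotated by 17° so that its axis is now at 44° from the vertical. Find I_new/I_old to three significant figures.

I_new/I_old ≈ 0.790

Before rotation:
Unpolarized light through the first polarizer → I₁ = ½ I₀, now polarized at 14°.
I₂ = I₁ cos²(27° − 14°) = 0.5 I₀ · cos²(13°) = 0.4747 I₀.
After rotation:
Unpolarized light through the first polarizer → I₁ = ½ I₀, now polarized at 14°.
I₂ = I₁ cos²(44° − 14°) = 0.5 I₀ · cos²(30°) = 0.375 I₀.
Ratio = 0.375 / 0.4747 = 0.79.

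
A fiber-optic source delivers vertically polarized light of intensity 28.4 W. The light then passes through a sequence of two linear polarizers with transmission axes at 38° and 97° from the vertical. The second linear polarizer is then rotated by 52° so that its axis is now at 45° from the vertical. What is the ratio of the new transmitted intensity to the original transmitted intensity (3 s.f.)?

I_new/I_old ≈ 3.71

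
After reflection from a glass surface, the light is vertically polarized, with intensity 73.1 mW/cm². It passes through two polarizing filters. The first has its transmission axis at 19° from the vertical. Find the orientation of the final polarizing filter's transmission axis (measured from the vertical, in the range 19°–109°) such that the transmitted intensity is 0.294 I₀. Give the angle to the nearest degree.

By Malus's law, I₁ = I₀ cos²(19° − 0°) = I₀ cos²(19°) = 0.894 I₀.
Need I₂/I₀ = 0.294, so cos²(θ − 19°) = 0.294 / 0.894 = 0.3289.
θ − 19° = arccos(√0.3289) = 55.0°, giving θ ≈ 19 + 55.0 = 74.0°.

θ ≈ 74°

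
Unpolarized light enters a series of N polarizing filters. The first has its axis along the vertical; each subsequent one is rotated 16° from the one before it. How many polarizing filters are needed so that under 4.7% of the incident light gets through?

N = 31

First polarizer halves the unpolarized light: factor 1/2.
Each further stage multiplies by cos²(16°) = 0.924.
After N polarizers: T = 0.5·0.924^(N−1). Require T < 0.047 ⇒ N−1 > ln(0.047/0.5)/ln(0.924) = 29.92, so N−1 ≥ 30 and N = 31.
Check: N=31 gives T = 0.04672 < 0.047; N=30 gives T = 0.05056.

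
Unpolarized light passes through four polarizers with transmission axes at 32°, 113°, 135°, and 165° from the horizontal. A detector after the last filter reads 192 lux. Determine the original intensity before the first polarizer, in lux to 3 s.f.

I₀ ≈ 2.43e4 lux

Unpolarized light through the first polarizer → I₁ = ½ I₀, now polarized at 32°.
I₂ = I₁ cos²(113° − 32°) = 0.5 I₀ · cos²(81°) = 0.01224 I₀.
I₃ = I₂ cos²(135° − 113°) = 0.01224 I₀ · cos²(22°) = 0.01052 I₀.
I₄ = I₃ cos²(165° − 135°) = 0.01052 I₀ · cos²(30°) = 0.007889 I₀.
So 192 lux = 0.007889 I₀, giving I₀ = 192/0.007889 = 2.434e+04 lux.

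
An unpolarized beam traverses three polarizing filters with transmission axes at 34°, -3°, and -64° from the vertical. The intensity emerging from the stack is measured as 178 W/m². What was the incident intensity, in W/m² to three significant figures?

Unpolarized light through the first polarizer → I₁ = ½ I₀, now polarized at 34°.
I₂ = I₁ cos²(-3° − 34°) = 0.5 I₀ · cos²(37°) = 0.3189 I₀.
I₃ = I₂ cos²(-64° + 3°) = 0.3189 I₀ · cos²(61°) = 0.07496 I₀.
So 178 W/m² = 0.07496 I₀, giving I₀ = 178/0.07496 = 2375 W/m².

I₀ ≈ 2370 W/m²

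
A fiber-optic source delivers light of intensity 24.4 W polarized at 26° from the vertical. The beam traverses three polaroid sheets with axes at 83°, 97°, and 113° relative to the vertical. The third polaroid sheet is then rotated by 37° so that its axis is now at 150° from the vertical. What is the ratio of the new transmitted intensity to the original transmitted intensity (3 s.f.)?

Before rotation:
I₁ = I₀ cos²(83° − 26°) = I₀ cos²(57°) = 0.2966 I₀.
I₂ = I₁ cos²(97° − 83°) = 0.2966 I₀ · cos²(14°) = 0.2793 I₀.
I₃ = I₂ cos²(113° − 97°) = 0.2793 I₀ · cos²(16°) = 0.2581 I₀.
After rotation:
I₁ = I₀ cos²(83° − 26°) = I₀ cos²(57°) = 0.2966 I₀.
I₂ = I₁ cos²(97° − 83°) = 0.2966 I₀ · cos²(14°) = 0.2793 I₀.
I₃ = I₂ cos²(150° − 97°) = 0.2793 I₀ · cos²(53°) = 0.1011 I₀.
Ratio = 0.1011 / 0.2581 = 0.392.

I_new/I_old ≈ 0.392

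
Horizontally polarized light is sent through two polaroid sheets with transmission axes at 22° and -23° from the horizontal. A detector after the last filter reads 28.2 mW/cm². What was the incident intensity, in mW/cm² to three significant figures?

I₁ = I₀ cos²(22° − 0°) = I₀ cos²(22°) = 0.8597 I₀.
I₂ = I₁ cos²(-23° − 22°) = 0.8597 I₀ · cos²(45°) = 0.4298 I₀.
So 28.2 mW/cm² = 0.4298 I₀, giving I₀ = 28.2/0.4298 = 65.61 mW/cm².

I₀ ≈ 65.6 mW/cm²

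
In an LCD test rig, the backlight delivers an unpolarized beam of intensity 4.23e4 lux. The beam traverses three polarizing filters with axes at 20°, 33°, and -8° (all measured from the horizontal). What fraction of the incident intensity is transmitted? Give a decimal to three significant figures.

Unpolarized light through the first polarizer → I₁ = 4.23e4 lux/2 = 2.115e+04 lux, polarized at 20°.
I₂ = I₁ · cos²(13°) = 2.115e+04 · 0.9494 = 2.008e+04 lux.
I₃ = I₂ · cos²(41°) = 2.008e+04 · 0.5696 = 1.144e+04 lux.
Transmitted fraction = 0.2704.

I/I₀ ≈ 0.270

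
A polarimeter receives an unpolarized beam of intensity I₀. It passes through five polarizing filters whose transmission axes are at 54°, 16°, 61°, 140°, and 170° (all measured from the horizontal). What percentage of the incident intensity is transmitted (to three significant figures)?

Unpolarized light through the first polarizer → I₁ = ½ I₀, now polarized at 54°.
I₂ = I₁ cos²(16° − 54°) = 0.5 I₀ · cos²(38°) = 0.3105 I₀.
I₃ = I₂ cos²(61° − 16°) = 0.3105 I₀ · cos²(45°) = 0.1552 I₀.
I₄ = I₃ cos²(140° − 61°) = 0.1552 I₀ · cos²(79°) = 0.005652 I₀.
I₅ = I₄ cos²(170° − 140°) = 0.005652 I₀ · cos²(30°) = 0.004239 I₀.
That is 0.4239% of the incident intensity.

≈ 0.424%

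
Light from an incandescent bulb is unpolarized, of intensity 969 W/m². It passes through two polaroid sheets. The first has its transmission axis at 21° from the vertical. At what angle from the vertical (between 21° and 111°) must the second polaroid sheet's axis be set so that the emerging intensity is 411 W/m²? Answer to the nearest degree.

θ ≈ 44°

Unpolarized light through the first polarizer → I₁ = ½ I₀, now polarized at 21°.
Target fraction: 411 / 969 W/m² = 0.4241 of I₀.
Need I₂/I₀ = 0.4241, so cos²(θ − 21°) = 0.4241 / 0.5 = 0.8483.
θ − 21° = arccos(√0.8483) = 22.9°, giving θ ≈ 21 + 22.9 = 43.9°.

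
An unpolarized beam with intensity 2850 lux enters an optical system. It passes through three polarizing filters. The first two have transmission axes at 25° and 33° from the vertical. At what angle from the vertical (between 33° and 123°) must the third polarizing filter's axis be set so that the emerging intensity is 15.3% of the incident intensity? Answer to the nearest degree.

Unpolarized light through the first polarizer → I₁ = ½ I₀, now polarized at 25°.
I₂ = I₁ cos²(33° − 25°) = 0.5 I₀ · cos²(8°) = 0.4903 I₀.
Need I₃/I₀ = 0.153, so cos²(θ − 33°) = 0.153 / 0.4903 = 0.312.
θ − 33° = arccos(√0.312) = 56.0°, giving θ ≈ 33 + 56.0 = 89.0°.

θ ≈ 89°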